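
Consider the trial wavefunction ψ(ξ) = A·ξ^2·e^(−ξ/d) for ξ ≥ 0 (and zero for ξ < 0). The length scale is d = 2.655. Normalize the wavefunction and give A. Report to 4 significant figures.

A ≈ 0.1005

Normalization requires ∫|ψ|² dξ = 1, integrated from 0 to ∞.
∫|ψ|² dξ = A²·(3·d^5/4).
Hence A² = 1/[3·d^5/4].
With d = 2.655: A² = 0.010107 and A = 0.10053.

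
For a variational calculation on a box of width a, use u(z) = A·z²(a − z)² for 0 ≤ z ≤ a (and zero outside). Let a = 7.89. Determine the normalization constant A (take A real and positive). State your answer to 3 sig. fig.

The normalization condition is ∫|u|² dz = 1 from 0 to a.
Carrying out the integral gives A² · a^9/630.
So A² = (a^9/630)^(−1).
Substituting a = 7.89 gives A² = 0.000005317, so A = 0.002306.

A ≈ 0.00231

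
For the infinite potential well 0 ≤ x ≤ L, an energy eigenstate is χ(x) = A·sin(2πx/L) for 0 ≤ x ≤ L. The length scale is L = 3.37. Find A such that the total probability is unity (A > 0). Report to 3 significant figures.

Require ∫ |χ|² dx = 1 over the whole domain.
Using sin²θ = (1 − cos 2θ)/2, ∫|χ|² dx = A²·(L/2).
Hence A² = 1/[L/2].
With L = 3.37: A² = 0.5935 and A = 0.7704.

A ≈ 0.770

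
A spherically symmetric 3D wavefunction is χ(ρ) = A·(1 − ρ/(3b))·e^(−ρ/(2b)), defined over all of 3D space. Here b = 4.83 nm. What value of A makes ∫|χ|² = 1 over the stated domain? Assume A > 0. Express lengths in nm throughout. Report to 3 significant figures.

A ≈ 0.0325 nm^(-3/2)

Require ∫ |χ|² 4πρ² dρ = 1 over the whole domain.
The angular integral contributes 4π, leaving ∫₀^∞ ρ²|χ|² dρ.
With χ = A·(1 − ρ/(3b))·e^(−ρ/(2b)), the integral evaluates to A²·[8·π·b^3/3].
Hence A² = 1/[8·π·b^3/3].
With b = 4.83: A² = 0.001059 and A = 0.03255.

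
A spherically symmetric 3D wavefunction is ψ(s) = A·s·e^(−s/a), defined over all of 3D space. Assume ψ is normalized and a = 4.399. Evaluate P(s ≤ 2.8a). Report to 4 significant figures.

P ≈ 0.6578

Integrate the radial probability density 4πs²|ψ|² over s ≤ 2.8a.
The full normalization integral is A²·[3·π·a^5] = 1, fixing A².
Let u = s/a; then A², 4π and the length scale all cancel, so P = ∫_{0}^{2.8} u^4·e^(-2·u) du ÷ ∫_{0}^{∞} u^4·e^(-2·u) du.
Using ∫ u^4·e^(-2·u) du = -(u^4/2 + u^3 + 3·u^2/2 + 3·u/2 + 3/4)·e^(-2·u), the numerator is ≈ 0.493387 and the denominator is 3/4.
This evaluates to P = 0.65785.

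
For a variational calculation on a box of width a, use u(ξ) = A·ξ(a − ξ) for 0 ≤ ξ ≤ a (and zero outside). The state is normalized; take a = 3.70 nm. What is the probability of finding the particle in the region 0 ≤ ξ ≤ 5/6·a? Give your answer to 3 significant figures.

P ≈ 0.965

P = ∫_{0}^{5/6·a} |u(ξ)|² dξ.
With A² fixed by ∫|u|² = 1, i.e. A² = (a^5/30)^(−1), substitute and integrate.
Substituting t = ξ/a, A² and the length scale cancel in the ratio: P = ∫_{0}^{5/6} t^2·(1 - t)^2 dt / ∫_{0}^{1} t^2·(1 - t)^2 dt.
An antiderivative of t^2·(1 - t)^2 is t^3·(6·t^2 - 15·t + 10)/30; evaluating from 0 to 5/6 gives 125/3888, while the full integral is 1/30.
This works out to P = 625/648.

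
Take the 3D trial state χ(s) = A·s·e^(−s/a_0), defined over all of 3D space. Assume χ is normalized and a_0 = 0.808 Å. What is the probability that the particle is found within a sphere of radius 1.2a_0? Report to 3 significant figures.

P ≈ 0.0959

With dV = 4πs²ds, the probability is ∫|χ|² dV over s ≤ 1.2a_0.
The full normalization integral is A²·[3·π·a_0^5] = 1, fixing A².
Substituting u = s/a_0, A², 4π and the length scale all cancel in the ratio: P = ∫_{0}^{1.2} u^4·e^(-2·u) du / ∫_{0}^{∞} u^4·e^(-2·u) du.
An antiderivative of u^4·e^(-2·u) is -(u^4/2 + u^3 + 3·u^2/2 + 3·u/2 + 3/4)·e^(-2·u); evaluating from 0 to 1.2 gives ≈ 0.071901, while the full integral is 3/4.
The region integral divided by the full integral gives P = 0.09587.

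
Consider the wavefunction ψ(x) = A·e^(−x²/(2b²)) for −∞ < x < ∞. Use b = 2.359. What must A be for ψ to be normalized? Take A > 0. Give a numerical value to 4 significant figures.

A ≈ 0.4890

The normalization condition is ∫|ψ|² dx = 1 from −∞ to ∞.
With ψ = A·e^(−x²/(2b²)), the integral evaluates to A²·[√(π)·b].
Hence A² = 1/[√(π)·b].
Substituting b = 2.359 gives A² = 0.23916, so A = 0.48904.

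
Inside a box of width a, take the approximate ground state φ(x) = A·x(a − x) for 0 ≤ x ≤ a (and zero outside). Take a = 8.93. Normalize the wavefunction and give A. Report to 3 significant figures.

We need A² ∫|f|² dx = 1, taking the integral from 0 to a.
Expanding the polynomial and integrating term by term, carrying out the integral gives A² · a^5/30.
So A² = (a^5/30)^(−1).
Substituting a = 8.93 gives A² = 0.0005283, so A = 0.02298.

A ≈ 0.0230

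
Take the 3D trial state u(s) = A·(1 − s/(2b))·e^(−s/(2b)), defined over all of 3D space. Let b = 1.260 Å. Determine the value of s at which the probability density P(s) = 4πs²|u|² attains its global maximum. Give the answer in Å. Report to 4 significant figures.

s ≈ 6.597 Å

Set d/ds [P(s) = 4πs²|u|²] = 0 and solve for s > 0.
This gives s = b·(√(5) + 3).
With b = 1.260, the most probable radial distance is 6.5974 Å.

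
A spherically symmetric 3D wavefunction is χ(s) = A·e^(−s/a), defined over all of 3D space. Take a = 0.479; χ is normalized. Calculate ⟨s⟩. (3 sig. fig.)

⟨s⟩ = ∫ s |χ|² 4πs² ds over the full domain.
Using ∫₀^∞ sⁿ e^(−αs) ds = n!/αⁿ⁺¹, the ratio of the moment integral to the normalization integral gives ⟨s⟩ = 3·a/2.
Putting a = 0.479 gives 0.7185.

⟨s⟩ ≈ 0.719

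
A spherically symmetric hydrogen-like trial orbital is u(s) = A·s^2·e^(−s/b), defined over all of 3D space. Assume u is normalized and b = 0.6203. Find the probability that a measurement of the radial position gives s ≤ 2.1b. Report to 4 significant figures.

P = ∫ |u|² 4πs² ds over s ≤ 2.1b.
The full normalization integral is A²·[45·π·b^7/2] = 1, fixing A².
Let t = s/b; then A², 4π and the length scale all cancel, so P = ∫_{0}^{2.1} t^6·e^(-2·t) dt ÷ ∫_{0}^{∞} t^6·e^(-2·t) dt.
With ∫ t^6·e^(-2·t) dt = -(4·t^6 + 12·t^5 + 30·t^4 + 60·t^3 + 90·t^2 + 90·t + 45)·e^(-2·t)/8 + C, the region integral is ≈ 0.745515 and the full one is 45/8.
This evaluates to P = 0.13254.

P ≈ 0.1325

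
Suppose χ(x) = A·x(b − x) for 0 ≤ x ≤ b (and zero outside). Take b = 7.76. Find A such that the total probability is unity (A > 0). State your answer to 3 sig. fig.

Require ∫ |χ|² dx = 1 over the whole domain.
The integral (without the A² prefactor) comes out to b^5/30.
So A² = (b^5/30)^(−1).
Substituting b = 7.76 gives A² = 0.001066, so A = 0.03265.

A ≈ 0.0327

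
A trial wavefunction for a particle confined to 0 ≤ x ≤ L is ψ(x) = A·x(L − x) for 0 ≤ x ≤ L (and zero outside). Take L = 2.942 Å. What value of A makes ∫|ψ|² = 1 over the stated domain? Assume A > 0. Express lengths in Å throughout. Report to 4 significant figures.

A ≈ 0.3689 Å^(-5/2)

We need A² ∫|f|² dx = 1, taking the integral from 0 to L.
Expanding the polynomial and integrating term by term, the integral (without the A² prefactor) comes out to L^5/30.
Setting this equal to 1 gives A² = 1/(L^5/30).
With L = 2.942: A² = 0.13612 and A = 0.36894.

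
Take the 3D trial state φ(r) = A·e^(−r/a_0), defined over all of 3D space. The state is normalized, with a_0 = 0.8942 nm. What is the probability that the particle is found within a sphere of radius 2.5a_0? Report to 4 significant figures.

P ≈ 0.8753

Integrate the radial probability density 4πr²|φ|² over r ≤ 2.5a_0.
The full normalization integral is A²·[π·a_0^3] = 1, fixing A².
Let u = r/a_0; then A², 4π and the length scale all cancel, so P = ∫_{0}^{2.5} u^2·e^(-2·u) du ÷ ∫_{0}^{∞} u^2·e^(-2·u) du.
An antiderivative of u^2·e^(-2·u) is -(2·u^2 + 2·u + 1)·e^(-2·u)/4; evaluating from 0 to 2.5 gives 1/4 - 37·e^(-5)/8, while the full integral is 1/4.
The region integral divided by the full integral gives P = 0.87535.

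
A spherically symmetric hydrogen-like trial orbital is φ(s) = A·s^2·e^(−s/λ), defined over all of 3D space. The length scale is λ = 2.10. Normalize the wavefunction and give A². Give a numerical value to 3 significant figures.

We need A² ∫|f|² 4πs² ds = 1, taking the integral from 0 to ∞.
(Spherical symmetry: dV = 4πs² ds.)
Carrying out the integral gives A² · 45·π·λ^7/2.
Hence A² = 1/[45·π·λ^7/2].
Substituting λ = 2.10 gives A² = 0.00007855, so A = 0.008863.

A^2 ≈ 0.0000785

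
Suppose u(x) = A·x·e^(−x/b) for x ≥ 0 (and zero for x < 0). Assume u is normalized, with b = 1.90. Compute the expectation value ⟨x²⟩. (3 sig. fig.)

⟨x²⟩ = ∫ x^2 |u|² dx over the full domain.
With ∫₀^∞ x^4 e^(−αx) dx = 4!/α^5, the ratio of the moment integral to the normalization integral gives ⟨x²⟩ = 3·b^2.
Putting b = 1.90 gives 10.83.

⟨x^2⟩ ≈ 10.8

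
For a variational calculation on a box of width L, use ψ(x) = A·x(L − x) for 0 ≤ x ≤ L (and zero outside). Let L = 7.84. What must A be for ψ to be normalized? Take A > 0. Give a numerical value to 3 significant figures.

The normalization condition is ∫|ψ|² dx = 1 from 0 to L.
Expanding the polynomial and integrating term by term, the integral (without the A² prefactor) comes out to L^5/30.
So A² = (L^5/30)^(−1).
Substituting L = 7.84 gives A² = 0.001013, so A = 0.03183.

A ≈ 0.0318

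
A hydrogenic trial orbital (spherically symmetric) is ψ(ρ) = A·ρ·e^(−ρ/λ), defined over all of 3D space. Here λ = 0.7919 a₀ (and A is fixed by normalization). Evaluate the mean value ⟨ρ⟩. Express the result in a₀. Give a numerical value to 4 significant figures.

⟨ρ⟩ = ∫ ρ |ψ|² 4πρ² dρ over the full domain.
Evaluating both integrals, ⟨ρ⟩ = 5·λ/2.
With λ = 0.7919, ⟨ρ⟩ = 1.9798.

⟨ρ⟩ ≈ 1.980 a₀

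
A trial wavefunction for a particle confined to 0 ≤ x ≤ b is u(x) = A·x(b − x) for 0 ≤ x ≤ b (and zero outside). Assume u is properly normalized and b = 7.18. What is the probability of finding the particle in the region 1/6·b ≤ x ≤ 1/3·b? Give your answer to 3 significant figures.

P ≈ 0.174

P = ∫_{1/6·b}^{1/3·b} |u(x)|² dx.
The normalization integral ∫|u|²dx over the whole domain equals b^5/30·A², and A² cancels in the ratio.
In terms of t = x/b (A² and the length scale cancel between numerator and denominator), P = [∫_{1/6}^{1/3} t^2·(1 - t)^2 dt] / [∫_{0}^{1} t^2·(1 - t)^2 dt].
With ∫ t^2·(1 - t)^2 dt = t^3·(6·t^2 - 15·t + 10)/30 + C, the region integral is ≈ 0.0058128 and the full one is 1/30.
Evaluating gives P = 113/648.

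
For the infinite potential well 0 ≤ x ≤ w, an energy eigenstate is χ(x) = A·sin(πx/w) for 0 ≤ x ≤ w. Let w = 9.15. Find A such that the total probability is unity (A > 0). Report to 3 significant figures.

The normalization condition is ∫|χ|² dx = 1 from 0 to w.
With ∫₀^w sin²(nπx/w) dx = w/2, ∫|χ|² dx = A²·(w/2).
Plugging in w = 9.15 yields A = 0.4675.

A ≈ 0.468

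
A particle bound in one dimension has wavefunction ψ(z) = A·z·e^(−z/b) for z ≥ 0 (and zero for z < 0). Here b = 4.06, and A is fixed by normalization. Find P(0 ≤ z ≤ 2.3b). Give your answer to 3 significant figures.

P ≈ 0.837

|ψ|² is the probability density, so P = ∫_{0}^{2.3b} |ψ|² dz.
The normalization integral ∫|ψ|²dz over the whole domain equals b^3/4·A², and A² cancels in the ratio.
Let u = z/b; then A² and the length scale cancel, so P = ∫_{0}^{2.3} u^2·e^(-2·u) du ÷ ∫_{0}^{∞} u^2·e^(-2·u) du.
An antiderivative of u^2·e^(-2·u) is -(2·u^2 + 2·u + 1)·e^(-2·u)/4; evaluating from 0 to 2.3 gives 1/4 - 809·e^(-23/5)/200, while the full integral is 1/4.
This works out to P = 0.8374.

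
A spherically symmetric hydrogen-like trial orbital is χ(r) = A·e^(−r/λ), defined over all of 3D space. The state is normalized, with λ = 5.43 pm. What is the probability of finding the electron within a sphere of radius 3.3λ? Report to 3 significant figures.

P ≈ 0.960

With dV = 4πr²dr, the probability is ∫|χ|² dV over r ≤ 3.3λ.
The full normalization integral is A²·[π·λ^3] = 1, fixing A².
Substituting u = r/λ, A², 4π and the length scale all cancel in the ratio: P = ∫_{0}^{3.3} u^2·e^(-2·u) du / ∫_{0}^{∞} u^2·e^(-2·u) du.
With ∫ u^2·e^(-2·u) du = -(2·u^2 + 2·u + 1)·e^(-2·u)/4 + C, the region integral is 1/4 - 1469·e^(-33/5)/200 and the full one is 1/4.
The region integral divided by the full integral gives P = 0.9600.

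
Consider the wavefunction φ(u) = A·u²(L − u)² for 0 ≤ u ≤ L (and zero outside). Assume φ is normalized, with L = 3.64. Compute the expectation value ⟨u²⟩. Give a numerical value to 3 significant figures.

The expectation value is the |φ|²-weighted average of u^2: ∫ u^2|φ|² du.
Expanding the polynomial and integrating term by term, the ratio of the moment integral to the normalization integral gives ⟨u²⟩ = 3·L^2/11.
Putting L = 3.64 gives 3.614.

⟨u^2⟩ ≈ 3.61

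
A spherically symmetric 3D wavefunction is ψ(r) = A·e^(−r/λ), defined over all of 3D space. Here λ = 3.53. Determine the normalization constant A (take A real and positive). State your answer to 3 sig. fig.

The normalization condition is ∫|ψ|² 4πr² dr = 1 from 0 to ∞.
In 3D with spherical symmetry the volume element is 4πr² dr.
Using ∫₀^∞ rⁿ e^(−αr) dr = n!/αⁿ⁺¹, with ψ = A·e^(−r/λ), the integral evaluates to A²·[π·λ^3].
Plugging in λ = 3.53 yields A = 0.08507.

A ≈ 0.0851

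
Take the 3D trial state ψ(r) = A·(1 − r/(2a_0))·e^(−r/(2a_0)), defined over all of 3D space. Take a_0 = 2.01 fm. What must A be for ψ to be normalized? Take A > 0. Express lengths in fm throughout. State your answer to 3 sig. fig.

A ≈ 0.0700 fm^(-3/2)

Normalization requires ∫|ψ|² 4πr² dr = 1, integrated from 0 to ∞.
(Spherical symmetry: dV = 4πr² dr.)
Recall ∫₀^∞ r^m e^(−r/β) dr = m!·β^(m+1), ∫|ψ|² 4πr² dr = A²·(8·π·a_0^3).
So A² = (8·π·a_0^3)^(−1).
With a_0 = 2.01: A² = 0.004900 and A = 0.07000.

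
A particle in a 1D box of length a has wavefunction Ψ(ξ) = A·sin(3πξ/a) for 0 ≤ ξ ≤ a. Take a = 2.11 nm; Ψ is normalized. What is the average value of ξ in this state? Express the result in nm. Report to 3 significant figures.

⟨ξ⟩ ≈ 1.06 nm

⟨ξ⟩ = ∫ ξ |Ψ|² dξ over the full domain.
Since the A² factors cancel between numerator and denominator, ⟨ξ⟩ = a/2.
With a = 2.11, ⟨ξ⟩ = 1.055.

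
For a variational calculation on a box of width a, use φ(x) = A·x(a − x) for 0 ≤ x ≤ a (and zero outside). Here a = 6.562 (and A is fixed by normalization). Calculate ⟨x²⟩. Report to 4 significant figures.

⟨x^2⟩ ≈ 12.30

The expectation value is the |φ|²-weighted average of x^2: ∫ x^2|φ|² dx.
Expanding the polynomial and integrating term by term, since the A² factors cancel between numerator and denominator, ⟨x²⟩ = 2·a^2/7.
With a = 6.562, ⟨x^2⟩ = 12.303.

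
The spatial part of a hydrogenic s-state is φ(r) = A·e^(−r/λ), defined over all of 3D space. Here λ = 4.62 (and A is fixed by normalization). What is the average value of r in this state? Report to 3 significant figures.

⟨r⟩ = ∫ r |φ|² 4πr² dr over the full domain.
The ratio of the moment integral to the normalization integral gives ⟨r⟩ = 3·λ/2.
Putting λ = 4.62 gives 6.930.

⟨r⟩ ≈ 6.93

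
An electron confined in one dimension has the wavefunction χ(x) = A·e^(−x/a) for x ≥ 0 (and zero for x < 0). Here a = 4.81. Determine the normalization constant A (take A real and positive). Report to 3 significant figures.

A ≈ 0.645

We need A² ∫|f|² dx = 1, taking the integral from 0 to ∞.
Using ∫₀^∞ xⁿ e^(−αx) dx = n!/αⁿ⁺¹, ∫|χ|² dx = A²·(a/2).
Setting this equal to 1 gives A² = 1/(a/2).
With a = 4.81: A² = 0.4158 and A = 0.6448.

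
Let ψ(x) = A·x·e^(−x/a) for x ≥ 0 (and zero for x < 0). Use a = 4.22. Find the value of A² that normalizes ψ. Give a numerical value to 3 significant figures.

A^2 ≈ 0.0532

Normalization requires ∫|ψ|² dx = 1, integrated from 0 to ∞.
Carrying out the integral gives A² · a^3/4.
Hence A² = 1/[a^3/4].
Plugging in a = 4.22 yields A = 0.2307.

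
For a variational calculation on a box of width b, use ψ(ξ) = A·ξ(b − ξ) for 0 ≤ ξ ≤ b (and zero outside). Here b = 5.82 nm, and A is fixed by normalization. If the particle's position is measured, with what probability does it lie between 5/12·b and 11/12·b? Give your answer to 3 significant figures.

The probability is P = ∫ |ψ|² dξ over [5/12·b, 11/12·b].
With A² fixed by ∫|ψ|² = 1, i.e. A² = (b^5/30)^(−1), substitute and integrate.
In terms of u = ξ/b (A² and the length scale cancel between numerator and denominator), P = [∫_{5/12}^{11/12} u^2·(1 - u)^2 du] / [∫_{0}^{1} u^2·(1 - u)^2 du].
With ∫ u^2·(1 - u)^2 du = u^3·(6·u^2 - 15·u + 10)/30 + C, the region integral is ≈ 0.021610 and the full one is 1/30.
The result is P = 4481/6912.

P ≈ 0.648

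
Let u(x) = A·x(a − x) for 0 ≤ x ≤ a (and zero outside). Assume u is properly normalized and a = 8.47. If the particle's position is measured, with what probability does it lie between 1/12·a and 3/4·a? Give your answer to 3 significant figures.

P ≈ 0.891

The probability is P = ∫ |u|² dx over [1/12·a, 3/4·a].
Since A² = 1/(a^5/30), this is the region integral divided by the full normalization integral.
Let t = x/a; then A² and the length scale cancel, so P = ∫_{1/12}^{3/4} t^2·(1 - t)^2 dt ÷ ∫_{0}^{1} t^2·(1 - t)^2 dt.
An antiderivative of t^2·(1 - t)^2 is t^3·(6·t^2 - 15·t + 10)/30; evaluating from 1/12 to 3/4 gives ≈ 0.029713, while the full integral is 1/30.
This works out to P = 4621/5184.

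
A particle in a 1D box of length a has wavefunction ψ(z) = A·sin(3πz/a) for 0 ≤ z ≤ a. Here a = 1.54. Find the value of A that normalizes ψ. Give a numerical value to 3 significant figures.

A ≈ 1.14

Require ∫ |ψ|² dz = 1 over the whole domain.
Using sin²θ = (1 − cos 2θ)/2, with ψ = A·sin(3πz/a), the integral evaluates to A²·[a/2].
So A² = (a/2)^(−1).
Plugging in a = 1.54 yields A = 1.140.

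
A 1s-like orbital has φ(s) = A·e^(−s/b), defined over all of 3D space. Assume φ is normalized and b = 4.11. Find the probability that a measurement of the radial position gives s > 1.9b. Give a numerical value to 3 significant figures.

With dV = 4πs²ds, the probability is ∫|φ|² dV over s > 1.9b.
Normalization gives A² = 1/(π·b^3).
In terms of u = s/b (A², 4π and the length scale all cancel between numerator and denominator), P = [∫_{1.9}^{∞} u^2·e^(-2·u) du] / [∫_{0}^{∞} u^2·e^(-2·u) du].
With ∫ u^2·e^(-2·u) du = -(2·u^2 + 2·u + 1)·e^(-2·u)/4 + C, the region integral is 601·e^(-19/5)/200 and the full one is 1/4.
The region integral divided by the full integral gives P = 0.2689.

P ≈ 0.269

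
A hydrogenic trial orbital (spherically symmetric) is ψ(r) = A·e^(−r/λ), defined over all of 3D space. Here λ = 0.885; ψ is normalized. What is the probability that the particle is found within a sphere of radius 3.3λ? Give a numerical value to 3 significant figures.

With dV = 4πr²dr, the probability is ∫|ψ|² dV over r ≤ 3.3λ.
A² is fixed by ∫₀^∞ 4πr²|ψ|² dr = 1, i.e. A² = (π·λ^3)^(−1).
Substituting u = r/λ, A², 4π and the length scale all cancel in the ratio: P = ∫_{0}^{3.3} u^2·e^(-2·u) du / ∫_{0}^{∞} u^2·e^(-2·u) du.
An antiderivative of u^2·e^(-2·u) is -(2·u^2 + 2·u + 1)·e^(-2·u)/4; evaluating from 0 to 3.3 gives 1/4 - 1469·e^(-33/5)/200, while the full integral is 1/4.
This evaluates to P = 0.9600.

P ≈ 0.960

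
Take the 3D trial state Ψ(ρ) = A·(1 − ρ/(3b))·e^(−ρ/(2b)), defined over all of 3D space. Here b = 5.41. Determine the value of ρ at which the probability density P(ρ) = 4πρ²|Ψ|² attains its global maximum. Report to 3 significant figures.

Differentiate P(ρ) = 4πρ²|Ψ|² with respect to ρ and set to zero.
Solving yields ρ = b.
With b = 5.41, the most probable radial distance is 5.410.

ρ ≈ 5.41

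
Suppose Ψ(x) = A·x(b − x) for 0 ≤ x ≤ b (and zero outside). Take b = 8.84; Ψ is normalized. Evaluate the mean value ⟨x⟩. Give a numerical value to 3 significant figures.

⟨x⟩ ≈ 4.42

By definition ⟨x⟩ = ∫ x |Ψ(x)|² dx.
Evaluating both integrals, ⟨x⟩ = b/2.
With b = 8.84, ⟨x⟩ = 4.420.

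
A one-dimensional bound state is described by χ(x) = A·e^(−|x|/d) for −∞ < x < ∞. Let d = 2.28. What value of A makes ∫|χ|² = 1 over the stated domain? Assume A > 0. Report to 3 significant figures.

A ≈ 0.662

Require ∫ |χ|² dx = 1 over the whole domain.
Recall ∫₀^∞ x^m e^(−x/β) dx = m!·β^(m+1), carrying out the integral gives A² · d.
Hence A² = 1/[d].
With d = 2.28: A² = 0.4386 and A = 0.6623.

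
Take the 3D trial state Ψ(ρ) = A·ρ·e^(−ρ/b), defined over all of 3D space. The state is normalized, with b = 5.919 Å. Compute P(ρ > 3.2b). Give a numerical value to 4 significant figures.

P ≈ 0.2351

With dV = 4πρ²dρ, the probability is ∫|Ψ|² dV over ρ > 3.2b.
A² is fixed by ∫₀^∞ 4πρ²|Ψ|² dρ = 1, i.e. A² = (3·π·b^5)^(−1).
Substituting u = ρ/b, A², 4π and the length scale all cancel in the ratio: P = ∫_{3.2}^{∞} u^4·e^(-2·u) du / ∫_{0}^{∞} u^4·e^(-2·u) du.
An antiderivative of u^4·e^(-2·u) is -(u^4/2 + u^3 + 3·u^2/2 + 3·u/2 + 3/4)·e^(-2·u); evaluating from 3.2 to ∞ gives ≈ 0.176303, while the full integral is 3/4.
This evaluates to P = 0.23507.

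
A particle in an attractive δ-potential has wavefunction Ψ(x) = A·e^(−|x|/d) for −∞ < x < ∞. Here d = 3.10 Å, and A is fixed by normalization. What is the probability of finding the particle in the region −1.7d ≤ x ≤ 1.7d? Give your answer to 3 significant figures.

The probability is P = ∫ |Ψ|² dx over [−1.7d, 1.7d].
Since A² = 1/(d), this is the region integral divided by the full normalization integral.
Both integrals are even about x = 0, so only the x ≥ 0 halves are needed (the factors of 2 cancel). Substituting u = x/d, A² and the length scale cancel in the ratio: P = ∫_{0}^{1.7} e^(-2·u) du / ∫_{0}^{∞} e^(-2·u) du.
Using ∫ e^(-2·u) du = -e^(-2·u)/2, the numerator is 1/2 - e^(-17/5)/2 and the denominator is 1/2.
This works out to P = 0.9666.

P ≈ 0.967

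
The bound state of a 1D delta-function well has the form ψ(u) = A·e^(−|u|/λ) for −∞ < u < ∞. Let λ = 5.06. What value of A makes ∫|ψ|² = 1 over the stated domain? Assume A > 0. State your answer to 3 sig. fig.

We need A² ∫|f|² du = 1, taking the integral from −∞ to ∞.
With ∫₀^∞ u^0 e^(−αu) du = 0!/α^1, carrying out the integral gives A² · λ.
Hence A² = 1/[λ].
With λ = 5.06: A² = 0.1976 and A = 0.4446.

A ≈ 0.445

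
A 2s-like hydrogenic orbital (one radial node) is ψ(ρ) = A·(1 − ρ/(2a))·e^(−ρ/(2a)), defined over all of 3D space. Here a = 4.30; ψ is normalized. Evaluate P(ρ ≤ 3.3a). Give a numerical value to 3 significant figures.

P ≈ 0.0938

P = ∫ |ψ|² 4πρ² dρ over ρ ≤ 3.3a.
A² is fixed by ∫₀^∞ 4πρ²|ψ|² dρ = 1, i.e. A² = (8·π·a^3)^(−1).
In terms of u = ρ/a (A², 4π and the length scale all cancel between numerator and denominator), P = [∫_{0}^{3.3} u^2·(1 - u/2)^2·e^(-u) du] / [∫_{0}^{∞} u^2·(1 - u/2)^2·e^(-u) du].
With ∫ u^2·(1 - u/2)^2·e^(-u) du = -(u^4/4 + u^2 + 2·u + 2)·e^(-u) + C, the region integral is ≈ 0.18763 and the full one is 2.
This evaluates to P = 0.09382.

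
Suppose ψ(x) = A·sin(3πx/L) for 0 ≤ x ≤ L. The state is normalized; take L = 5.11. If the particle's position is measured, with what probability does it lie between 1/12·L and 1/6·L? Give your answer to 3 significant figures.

The probability is P = ∫ |ψ|² dx over [1/12·L, 1/6·L].
With A² fixed by ∫|ψ|² = 1, i.e. A² = (L/2)^(−1), substitute and integrate.
Substituting u = x/L, A² and the length scale cancel in the ratio: P = ∫_{1/12}^{1/6} sin(3·π·u)^2 du / ∫_{0}^{1} sin(3·π·u)^2 du.
With ∫ sin(3·π·u)^2 du = u/2 - sin(6·π·u)/(12·π) + C, the region integral is 1/(12·π) + 1/24 and the full one is 1/2.
This works out to P = (2 + π)/(12·π).

P ≈ 0.136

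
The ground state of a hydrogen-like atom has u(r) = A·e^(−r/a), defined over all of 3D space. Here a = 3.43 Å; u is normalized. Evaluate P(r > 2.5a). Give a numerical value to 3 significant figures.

P ≈ 0.125

Integrate the radial probability density 4πr²|u|² over r > 2.5a.
The full normalization integral is A²·[π·a^3] = 1, fixing A².
Let t = r/a; then A², 4π and the length scale all cancel, so P = ∫_{2.5}^{∞} t^2·e^(-2·t) dt ÷ ∫_{0}^{∞} t^2·e^(-2·t) dt.
Using ∫ t^2·e^(-2·t) dt = -(2·t^2 + 2·t + 1)·e^(-2·t)/4, the numerator is 37·e^(-5)/8 and the denominator is 1/4.
Taking the ratio yields P = 0.1247.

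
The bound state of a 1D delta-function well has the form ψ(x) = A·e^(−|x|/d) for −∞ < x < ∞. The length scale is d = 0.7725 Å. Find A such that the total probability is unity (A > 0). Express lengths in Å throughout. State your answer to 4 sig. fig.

Require ∫ |ψ|² dx = 1 over the whole domain.
Using ∫₀^∞ xⁿ e^(−αx) dx = n!/αⁿ⁺¹, with ψ = A·e^(−|x|/d), the integral evaluates to A²·[d].
So A² = (d)^(−1).
Substituting d = 0.7725 gives A² = 1.2945, so A = 1.1378.

A ≈ 1.138 Å^(-1/2)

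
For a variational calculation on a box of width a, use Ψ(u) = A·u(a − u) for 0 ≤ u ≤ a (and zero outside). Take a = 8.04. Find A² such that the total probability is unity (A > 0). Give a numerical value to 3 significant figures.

A^2 ≈ 0.000893

Require ∫ |Ψ|² du = 1 over the whole domain.
With Ψ = A·u(a − u), the integral evaluates to A²·[a^5/30].
Setting this equal to 1 gives A² = 1/(a^5/30).
Substituting a = 8.04 gives A² = 0.0008930, so A = 0.02988.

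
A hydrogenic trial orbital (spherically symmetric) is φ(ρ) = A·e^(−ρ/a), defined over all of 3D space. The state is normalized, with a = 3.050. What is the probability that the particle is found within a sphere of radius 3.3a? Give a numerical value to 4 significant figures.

P = ∫ |φ|² 4πρ² dρ over ρ ≤ 3.3a.
The full normalization integral is A²·[π·a^3] = 1, fixing A².
Let u = ρ/a; then A², 4π and the length scale all cancel, so P = ∫_{0}^{3.3} u^2·e^(-2·u) du ÷ ∫_{0}^{∞} u^2·e^(-2·u) du.
An antiderivative of u^2·e^(-2·u) is -(2·u^2 + 2·u + 1)·e^(-2·u)/4; evaluating from 0 to 3.3 gives 1/4 - 1469·e^(-33/5)/200, while the full integral is 1/4.
This evaluates to P = 0.96003.

P ≈ 0.9600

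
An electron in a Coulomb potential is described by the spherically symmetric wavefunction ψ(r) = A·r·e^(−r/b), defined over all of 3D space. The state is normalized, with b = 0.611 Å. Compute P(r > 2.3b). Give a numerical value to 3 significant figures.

P ≈ 0.513

P = ∫ |ψ|² 4πr² dr over r > 2.3b.
A² is fixed by ∫₀^∞ 4πr²|ψ|² dr = 1, i.e. A² = (3·π·b^5)^(−1).
In terms of u = r/b (A², 4π and the length scale all cancel between numerator and denominator), P = [∫_{2.3}^{∞} u^4·e^(-2·u) du] / [∫_{0}^{∞} u^4·e^(-2·u) du].
With ∫ u^4·e^(-2·u) du = -(u^4/2 + u^3 + 3·u^2/2 + 3·u/2 + 3/4)·e^(-2·u) + C, the region integral is ≈ 0.38493 and the full one is 3/4.
Taking the ratio yields P = 0.5132.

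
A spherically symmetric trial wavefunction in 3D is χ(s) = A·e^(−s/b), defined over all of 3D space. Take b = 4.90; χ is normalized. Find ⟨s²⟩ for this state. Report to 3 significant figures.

⟨s²⟩ = ∫ s^2 |χ|² 4πs² ds over the full domain.
Using ∫₀^∞ sⁿ e^(−αs) ds = n!/αⁿ⁺¹, the ratio of the moment integral to the normalization integral gives ⟨s²⟩ = 3·b^2.
Putting b = 4.90 gives 72.03.

⟨s^2⟩ ≈ 72.0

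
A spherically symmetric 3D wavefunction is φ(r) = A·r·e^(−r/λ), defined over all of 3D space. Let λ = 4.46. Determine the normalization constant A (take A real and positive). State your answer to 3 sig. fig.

A ≈ 0.00775

Normalization requires ∫|φ|² 4πr² dr = 1, integrated from 0 to ∞.
(Spherical symmetry: dV = 4πr² dr.)
∫|φ|² 4πr² dr = A²·(3·π·λ^5).
Hence A² = 1/[3·π·λ^5].
Substituting λ = 4.46 gives A² = 0.00006012, so A = 0.007754.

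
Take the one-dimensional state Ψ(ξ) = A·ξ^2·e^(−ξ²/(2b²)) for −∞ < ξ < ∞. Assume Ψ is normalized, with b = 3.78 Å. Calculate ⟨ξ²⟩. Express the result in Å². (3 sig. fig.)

The expectation value is the |Ψ|²-weighted average of ξ^2: ∫ ξ^2|Ψ|² dξ.
Differentiating ∫e^(−αξ²) dξ = √(π/α) under α to get the higher moments, evaluating both integrals, ⟨ξ²⟩ = 5·b^2/2.
Putting b = 3.78 gives 35.72.

⟨ξ^2⟩ ≈ 35.7 Å^2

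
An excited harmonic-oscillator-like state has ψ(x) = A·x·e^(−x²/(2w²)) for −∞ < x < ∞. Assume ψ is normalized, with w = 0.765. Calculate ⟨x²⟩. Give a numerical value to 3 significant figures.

The expectation value is the |ψ|²-weighted average of x^2: ∫ x^2|ψ|² dx.
The ratio of the moment integral to the normalization integral gives ⟨x²⟩ = 3·w^2/2.
Putting w = 0.765 gives 0.8778.

⟨x^2⟩ ≈ 0.878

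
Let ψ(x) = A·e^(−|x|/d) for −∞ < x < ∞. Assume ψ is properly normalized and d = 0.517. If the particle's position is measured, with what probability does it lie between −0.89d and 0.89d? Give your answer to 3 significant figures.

The probability is P = ∫ |ψ|² dx over [−0.89d, 0.89d].
The normalization integral ∫|ψ|²dx over the whole domain equals d·A², and A² cancels in the ratio.
By symmetry take twice the x ≥ 0 contribution in numerator and denominator; the 2's cancel. In terms of u = x/d (A² and the length scale cancel between numerator and denominator), P = [∫_{0}^{0.89} e^(-2·u) du] / [∫_{0}^{∞} e^(-2·u) du].
An antiderivative of e^(-2·u) is -e^(-2·u)/2; evaluating from 0 to 0.89 gives 1/2 - e^(-89/50)/2, while the full integral is 1/2.
This works out to P = 0.8314.

P ≈ 0.831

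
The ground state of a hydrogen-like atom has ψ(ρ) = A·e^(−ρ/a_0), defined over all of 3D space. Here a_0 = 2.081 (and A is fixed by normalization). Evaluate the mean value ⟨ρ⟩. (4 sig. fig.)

⟨ρ⟩ ≈ 3.122

By definition ⟨ρ⟩ = ∫ ρ |ψ(ρ)|² 4πρ² dρ.
Since the A² factors cancel between numerator and denominator, ⟨ρ⟩ = 3·a_0/2.
With a_0 = 2.081, ⟨ρ⟩ = 3.1215.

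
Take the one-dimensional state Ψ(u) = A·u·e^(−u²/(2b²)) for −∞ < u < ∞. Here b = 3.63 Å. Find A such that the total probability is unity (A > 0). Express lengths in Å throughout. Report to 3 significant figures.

We need A² ∫|f|² du = 1, taking the integral from −∞ to ∞.
With Ψ = A·u·e^(−u²/(2b²)), the integral evaluates to A²·[√(π)·b^3/2].
Plugging in b = 3.63 yields A = 0.1536.

A ≈ 0.154 Å^(-3/2)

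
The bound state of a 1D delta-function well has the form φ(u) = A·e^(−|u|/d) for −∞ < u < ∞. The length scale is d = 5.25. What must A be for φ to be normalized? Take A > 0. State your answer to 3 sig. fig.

A ≈ 0.436

We need A² ∫|f|² du = 1, taking the integral from −∞ to ∞.
Using ∫₀^∞ uⁿ e^(−αu) du = n!/αⁿ⁺¹, ∫|φ|² du = A²·(d).
Hence A² = 1/[d].
With d = 5.25: A² = 0.1905 and A = 0.4364.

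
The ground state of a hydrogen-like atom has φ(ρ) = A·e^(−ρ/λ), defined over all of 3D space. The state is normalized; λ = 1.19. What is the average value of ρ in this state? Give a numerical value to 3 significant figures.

The expectation value is the |φ|²-weighted average of ρ: ∫ ρ|φ|² 4πρ² dρ.
Using ∫₀^∞ ρⁿ e^(−αρ) dρ = n!/αⁿ⁺¹, since the A² factors cancel between numerator and denominator, ⟨ρ⟩ = 3·λ/2.
With λ = 1.19, ⟨ρ⟩ = 1.785.

⟨ρ⟩ ≈ 1.79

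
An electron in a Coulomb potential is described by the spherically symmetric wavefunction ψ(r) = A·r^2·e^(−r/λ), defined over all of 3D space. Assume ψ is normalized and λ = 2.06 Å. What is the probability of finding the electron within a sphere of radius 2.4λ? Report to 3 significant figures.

With dV = 4πr²dr, the probability is ∫|ψ|² dV over r ≤ 2.4λ.
The full normalization integral is A²·[45·π·λ^7/2] = 1, fixing A².
Substituting u = r/λ, A², 4π and the length scale all cancel in the ratio: P = ∫_{0}^{2.4} u^6·e^(-2·u) du / ∫_{0}^{∞} u^6·e^(-2·u) du.
Using ∫ u^6·e^(-2·u) du = -(4·u^6 + 12·u^5 + 30·u^4 + 60·u^3 + 90·u^2 + 90·u + 45)·e^(-2·u)/8, the numerator is ≈ 1.1767 and the denominator is 45/8.
Taking the ratio yields P = 0.2092.

P ≈ 0.209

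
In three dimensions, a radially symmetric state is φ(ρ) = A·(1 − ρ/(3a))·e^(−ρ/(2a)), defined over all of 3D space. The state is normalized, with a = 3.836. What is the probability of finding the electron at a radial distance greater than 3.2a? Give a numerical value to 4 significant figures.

P ≈ 0.6470

With dV = 4πρ²dρ, the probability is ∫|φ|² dV over ρ > 3.2a.
Normalization gives A² = 1/(8·π·a^3/3).
Substituting u = ρ/a, A², 4π and the length scale all cancel in the ratio: P = ∫_{3.2}^{∞} u^2·(1 - u/3)^2·e^(-u) du / ∫_{0}^{∞} u^2·(1 - u/3)^2·e^(-u) du.
Using ∫ u^2·(1 - u/3)^2·e^(-u) du = (-u^4 + 2·u^3 - 3·u^2 - 6·u - 6)·e^(-u)/9, the numerator is 6614·e^(-16/5)/625 and the denominator is 2/3.
This evaluates to P = 0.64704.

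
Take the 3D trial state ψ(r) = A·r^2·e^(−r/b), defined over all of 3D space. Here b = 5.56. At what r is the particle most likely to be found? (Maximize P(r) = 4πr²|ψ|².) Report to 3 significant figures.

Differentiate P(r) = 4πr²|ψ|² with respect to r and set to zero.
This gives r = 3·b.
With b = 5.56, the most probable radial distance is 16.68.

r ≈ 16.7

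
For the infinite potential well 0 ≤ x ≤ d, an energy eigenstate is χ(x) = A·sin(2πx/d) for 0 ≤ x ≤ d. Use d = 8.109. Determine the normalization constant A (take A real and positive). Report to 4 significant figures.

Normalization requires ∫|χ|² dx = 1, integrated from 0 to d.
Using sin²θ = (1 − cos 2θ)/2, with χ = A·sin(2πx/d), the integral evaluates to A²·[d/2].
Plugging in d = 8.109 yields A = 0.49663.

A ≈ 0.4966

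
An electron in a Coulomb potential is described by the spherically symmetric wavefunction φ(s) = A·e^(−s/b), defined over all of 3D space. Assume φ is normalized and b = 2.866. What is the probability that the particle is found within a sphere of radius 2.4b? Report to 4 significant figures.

P = ∫ |φ|² 4πs² ds over s ≤ 2.4b.
A² is fixed by ∫₀^∞ 4πs²|φ|² ds = 1, i.e. A² = (π·b^3)^(−1).
Let u = s/b; then A², 4π and the length scale all cancel, so P = ∫_{0}^{2.4} u^2·e^(-2·u) du ÷ ∫_{0}^{∞} u^2·e^(-2·u) du.
An antiderivative of u^2·e^(-2·u) is -(2·u^2 + 2·u + 1)·e^(-2·u)/4; evaluating from 0 to 2.4 gives 1/4 - 433·e^(-24/5)/100, while the full integral is 1/4.
Taking the ratio yields P = 0.85746.

P ≈ 0.8575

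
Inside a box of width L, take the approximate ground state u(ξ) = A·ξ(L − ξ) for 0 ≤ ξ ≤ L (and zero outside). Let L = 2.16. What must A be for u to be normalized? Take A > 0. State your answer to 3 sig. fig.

A ≈ 0.799

Normalization requires ∫|u|² dξ = 1, integrated from 0 to L.
Carrying out the integral gives A² · L^5/30.
So A² = (L^5/30)^(−1).
Substituting L = 2.16 gives A² = 0.6380, so A = 0.7988.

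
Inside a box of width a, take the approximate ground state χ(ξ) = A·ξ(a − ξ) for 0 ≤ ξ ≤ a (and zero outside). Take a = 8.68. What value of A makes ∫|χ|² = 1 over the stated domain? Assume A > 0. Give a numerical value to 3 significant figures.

A ≈ 0.0247

Require ∫ |χ|² dξ = 1 over the whole domain.
∫|χ|² dξ = A²·(a^5/30).
Hence A² = 1/[a^5/30].
Plugging in a = 8.68 yields A = 0.02468.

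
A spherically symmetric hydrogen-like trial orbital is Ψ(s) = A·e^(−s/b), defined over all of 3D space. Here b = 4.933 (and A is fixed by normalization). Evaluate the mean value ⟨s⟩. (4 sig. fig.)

By definition ⟨s⟩ = ∫ s |Ψ(s)|² 4πs² ds.
Since the A² factors cancel between numerator and denominator, ⟨s⟩ = 3·b/2.
With b = 4.933, ⟨s⟩ = 7.3995.

⟨s⟩ ≈ 7.400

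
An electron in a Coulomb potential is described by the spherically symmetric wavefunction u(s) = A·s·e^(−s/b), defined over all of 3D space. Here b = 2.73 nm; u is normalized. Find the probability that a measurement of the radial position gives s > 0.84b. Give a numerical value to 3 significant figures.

Integrate the radial probability density 4πs²|u|² over s > 0.84b.
Normalization gives A² = 1/(3·π·b^5).
Let t = s/b; then A², 4π and the length scale all cancel, so P = ∫_{0.84}^{∞} t^4·e^(-2·t) dt ÷ ∫_{0}^{∞} t^4·e^(-2·t) dt.
Using ∫ t^4·e^(-2·t) dt = -(t^4/2 + t^3 + 3·t^2/2 + 3·t/2 + 3/4)·e^(-2·t), the numerator is ≈ 0.72873 and the denominator is 3/4.
This evaluates to P = 0.9716.

P ≈ 0.972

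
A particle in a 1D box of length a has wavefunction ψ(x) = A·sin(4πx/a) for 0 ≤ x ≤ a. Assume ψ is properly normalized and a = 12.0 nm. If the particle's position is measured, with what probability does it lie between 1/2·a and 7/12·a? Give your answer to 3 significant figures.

P ≈ 0.0489

P = ∫_{1/2·a}^{7/12·a} |ψ(x)|² dx.
The normalization integral ∫|ψ|²dx over the whole domain equals a/2·A², and A² cancels in the ratio.
In terms of u = x/a (A² and the length scale cancel between numerator and denominator), P = [∫_{1/2}^{7/12} sin(4·π·u)^2 du] / [∫_{0}^{1} sin(4·π·u)^2 du].
With ∫ sin(4·π·u)^2 du = u/2 - sin(4·π·u)·cos(4·π·u)/(8·π) + C, the region integral is -√(3)/(32·π) + 1/24 and the full one is 1/2.
Taking the ratio, P = (-√(3)/16 + π/12)/π.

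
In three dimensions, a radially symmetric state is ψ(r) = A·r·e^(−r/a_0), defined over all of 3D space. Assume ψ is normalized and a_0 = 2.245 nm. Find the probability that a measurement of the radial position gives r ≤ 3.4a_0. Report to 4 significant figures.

With dV = 4πr²dr, the probability is ∫|ψ|² dV over r ≤ 3.4a_0.
Normalization gives A² = 1/(3·π·a_0^5).
In terms of u = r/a_0 (A², 4π and the length scale all cancel between numerator and denominator), P = [∫_{0}^{3.4} u^4·e^(-2·u) du] / [∫_{0}^{∞} u^4·e^(-2·u) du].
With ∫ u^4·e^(-2·u) du = -(u^4/2 + u^3 + 3·u^2/2 + 3·u/2 + 3/4)·e^(-2·u) + C, the region integral is ≈ 0.605977 and the full one is 3/4.
This evaluates to P = 0.80797.

P ≈ 0.8080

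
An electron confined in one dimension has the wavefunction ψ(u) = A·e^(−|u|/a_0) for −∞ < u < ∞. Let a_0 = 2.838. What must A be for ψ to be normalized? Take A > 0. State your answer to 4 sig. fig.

The normalization condition is ∫|ψ|² du = 1 from −∞ to ∞.
Using ∫₀^∞ uⁿ e^(−αu) du = n!/αⁿ⁺¹, with ψ = A·e^(−|u|/a_0), the integral evaluates to A²·[a_0].
Hence A² = 1/[a_0].
Substituting a_0 = 2.838 gives A² = 0.35236, so A = 0.59360.

A ≈ 0.5936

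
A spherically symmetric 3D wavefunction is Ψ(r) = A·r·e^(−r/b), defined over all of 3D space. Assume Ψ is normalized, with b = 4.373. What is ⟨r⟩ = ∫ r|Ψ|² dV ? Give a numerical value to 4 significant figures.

By definition ⟨r⟩ = ∫ r |Ψ(r)|² 4πr² dr.
Since the A² factors cancel between numerator and denominator, ⟨r⟩ = 5·b/2.
With b = 4.373, ⟨r⟩ = 10.933.

⟨r⟩ ≈ 10.93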